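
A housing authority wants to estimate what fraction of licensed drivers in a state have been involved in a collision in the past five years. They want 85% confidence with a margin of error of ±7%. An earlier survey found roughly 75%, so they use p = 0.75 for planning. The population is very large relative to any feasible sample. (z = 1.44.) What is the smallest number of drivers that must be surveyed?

80

With p = 0.75, p(1−p) = 0.1875.
n = z²·p(1−p)/E² = 1.44² × 0.1875 / 0.070² = 2.0736 × 0.1875 / 0.004900 ≈ 79.35.
Rounding up gives n = 80.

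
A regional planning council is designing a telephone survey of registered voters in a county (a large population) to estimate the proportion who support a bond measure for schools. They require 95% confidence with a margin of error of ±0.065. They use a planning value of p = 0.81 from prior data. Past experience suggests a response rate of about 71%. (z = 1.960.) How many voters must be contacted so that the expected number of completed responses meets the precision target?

Completed interviews needed: n₀ = 1.960² × 0.1539 / 0.065² ≈ 139.93 → 140.
At a 71% response rate, contacts needed = 140 / 0.71 ≈ 197.18 → 198.

198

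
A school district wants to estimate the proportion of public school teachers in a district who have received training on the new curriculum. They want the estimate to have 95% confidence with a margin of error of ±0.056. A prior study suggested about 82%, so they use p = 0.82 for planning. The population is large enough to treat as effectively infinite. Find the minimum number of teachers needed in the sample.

181

For 95% confidence, z = 1.960.
With p = 0.82, p(1−p) = 0.1476.
n = z²·p(1−p)/E² = 1.960² × 0.1476 / 0.056² = 3.8416 × 0.1476 / 0.003136 ≈ 180.81.
Rounding up gives n = 181.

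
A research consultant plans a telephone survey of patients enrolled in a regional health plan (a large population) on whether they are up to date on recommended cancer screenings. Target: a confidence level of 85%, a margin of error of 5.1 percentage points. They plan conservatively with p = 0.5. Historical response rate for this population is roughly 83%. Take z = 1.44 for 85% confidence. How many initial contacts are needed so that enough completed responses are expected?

241

Completed interviews needed: n₀ = 1.44² × 0.2500 / 0.051² ≈ 199.31 → 200.
At an 83% response rate, contacts needed = 200 / 0.83 ≈ 240.96 → 241.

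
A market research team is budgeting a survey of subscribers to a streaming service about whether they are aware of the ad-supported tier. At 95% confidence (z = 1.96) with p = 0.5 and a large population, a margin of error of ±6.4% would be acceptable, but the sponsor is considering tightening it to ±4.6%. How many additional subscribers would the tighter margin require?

At ±6.4%: n = 1.96² × 0.2500 / 0.064² ≈ 234.47 → 235.
At ±4.6%: n = 1.96² × 0.2500 / 0.046² ≈ 453.88 → 454.
Additional respondents: 454 − 235 = 219.

219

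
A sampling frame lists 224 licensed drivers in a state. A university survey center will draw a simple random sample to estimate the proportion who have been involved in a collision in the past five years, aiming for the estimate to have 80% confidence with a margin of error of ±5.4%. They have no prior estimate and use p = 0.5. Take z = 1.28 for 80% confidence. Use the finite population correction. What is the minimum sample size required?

87

Unadjusted: n₀ = 1.28² × 0.50 × 0.50 / 0.054² ≈ 140.47, so n₀ = 141.
Finite population correction with N = 224: n = n₀ / (1 + (n₀−1)/N) = 141 / (1 + 140/224) = 141 / 1.6250 ≈ 86.77.
Rounding up, n = 87.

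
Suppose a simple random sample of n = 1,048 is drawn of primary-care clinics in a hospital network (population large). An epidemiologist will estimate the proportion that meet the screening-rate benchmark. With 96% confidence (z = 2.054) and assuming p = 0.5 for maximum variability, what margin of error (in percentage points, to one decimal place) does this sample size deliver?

3.2

SE(p̂) = √[p(1−p)/n] = √[0.2500/1048] = 0.01545.
E = z × SE = 2.054 × 0.01545 = 0.03172, or 3.2 percentage points.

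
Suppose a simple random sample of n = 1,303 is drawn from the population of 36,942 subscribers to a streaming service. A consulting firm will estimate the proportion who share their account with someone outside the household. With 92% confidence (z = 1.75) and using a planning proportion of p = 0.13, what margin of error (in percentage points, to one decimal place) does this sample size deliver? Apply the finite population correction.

Finite-population factor: (N−n)/(N−1) = (36942−1303)/(36942−1) = 0.9648.
SE(p̂) = √[p(1−p)/n · (N−n)/(N−1)] = √[0.1131/1303 × 0.9648] = 0.00915.
E = z × SE = 1.75 × 0.00915 = 0.01601 ≈ 1.6 percentage points.

1.6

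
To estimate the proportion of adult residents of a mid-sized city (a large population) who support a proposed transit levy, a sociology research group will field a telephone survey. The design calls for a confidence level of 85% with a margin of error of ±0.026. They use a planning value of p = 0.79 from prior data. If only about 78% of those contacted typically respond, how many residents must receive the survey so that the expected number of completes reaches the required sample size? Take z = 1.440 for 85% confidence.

653

Completed interviews needed: n₀ = 1.440² × 0.1659 / 0.026² ≈ 508.89 → 509.
At a 78% response rate, contacts needed = 509 / 0.78 ≈ 652.56 → 653.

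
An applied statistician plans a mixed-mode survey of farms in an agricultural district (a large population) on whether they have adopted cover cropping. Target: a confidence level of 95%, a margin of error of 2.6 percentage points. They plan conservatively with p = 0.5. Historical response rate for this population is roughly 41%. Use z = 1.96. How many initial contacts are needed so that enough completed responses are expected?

Completed interviews needed: n₀ = 1.96² × 0.2500 / 0.026² ≈ 1420.71 → 1421.
At a 41% response rate, contacts needed = 1421 / 0.41 ≈ 3465.85 → 3466.

3466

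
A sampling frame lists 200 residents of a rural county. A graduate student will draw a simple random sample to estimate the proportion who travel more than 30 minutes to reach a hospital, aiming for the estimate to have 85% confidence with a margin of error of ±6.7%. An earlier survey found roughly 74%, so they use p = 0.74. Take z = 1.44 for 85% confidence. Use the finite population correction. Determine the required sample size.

62

Unadjusted: n₀ = 1.44² × 0.74 × 0.26 / 0.067² ≈ 88.88, so n₀ = 89.
Finite population correction with N = 200: n = n₀ / (1 + (n₀−1)/N) = 89 / (1 + 88/200) = 89 / 1.4400 ≈ 61.81.
Rounding up, n = 62.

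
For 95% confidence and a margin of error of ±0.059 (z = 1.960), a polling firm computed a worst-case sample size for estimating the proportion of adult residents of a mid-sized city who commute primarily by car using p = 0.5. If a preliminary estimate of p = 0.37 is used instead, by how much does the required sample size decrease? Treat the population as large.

Conservative (p = 0.5): n = 1.960² × 0.25 / 0.059² ≈ 275.90 → 276.
Using p = 0.37: p(1−p) = 0.2331, so n = 1.960² × 0.2331 / 0.059² ≈ 257.25 → 258.
Reduction: 276 − 258 = 18.

18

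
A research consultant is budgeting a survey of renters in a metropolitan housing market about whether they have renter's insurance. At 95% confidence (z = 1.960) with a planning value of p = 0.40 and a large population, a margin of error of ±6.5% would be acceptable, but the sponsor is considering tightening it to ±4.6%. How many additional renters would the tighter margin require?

217

At ±6.5%: n = 1.960² × 0.2400 / 0.065² ≈ 218.22 → 219.
At ±4.6%: n = 1.960² × 0.2400 / 0.046² ≈ 435.72 → 436.
Additional respondents: 436 − 219 = 217.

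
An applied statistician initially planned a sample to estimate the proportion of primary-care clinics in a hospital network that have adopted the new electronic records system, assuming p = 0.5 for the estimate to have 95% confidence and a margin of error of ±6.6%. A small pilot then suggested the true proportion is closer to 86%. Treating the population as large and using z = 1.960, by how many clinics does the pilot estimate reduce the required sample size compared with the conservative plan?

114

Conservative (p = 0.5): n = 1.960² × 0.25 / 0.066² ≈ 220.48 → 221.
Using p = 0.86: p(1−p) = 0.1204, so n = 1.960² × 0.1204 / 0.066² ≈ 106.18 → 107.
Reduction: 221 − 107 = 114.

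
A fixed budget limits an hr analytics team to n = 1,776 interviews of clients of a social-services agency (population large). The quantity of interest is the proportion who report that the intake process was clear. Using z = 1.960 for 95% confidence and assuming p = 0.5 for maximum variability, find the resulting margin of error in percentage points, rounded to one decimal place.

SE(p̂) = √[p(1−p)/n] = √[0.2500/1776] = 0.01186.
E = z × SE = 1.960 × 0.01186 = 0.02325, or 2.3 percentage points.

2.3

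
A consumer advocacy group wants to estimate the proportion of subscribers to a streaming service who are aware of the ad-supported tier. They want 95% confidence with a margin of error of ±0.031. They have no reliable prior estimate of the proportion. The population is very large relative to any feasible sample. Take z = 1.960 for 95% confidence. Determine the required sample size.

1000

With no prior estimate, use p = 0.5, giving p(1−p) = 0.25.
n = z²·p(1−p)/E² = 1.960² × 0.2500 / 0.031² = 3.8416 × 0.2500 / 0.000961 ≈ 999.38.
Rounding up gives n = 1000.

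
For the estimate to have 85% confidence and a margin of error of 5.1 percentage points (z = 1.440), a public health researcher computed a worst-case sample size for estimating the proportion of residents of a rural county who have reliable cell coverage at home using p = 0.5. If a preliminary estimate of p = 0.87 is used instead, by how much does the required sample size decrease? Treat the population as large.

Conservative (p = 0.5): n = 1.440² × 0.25 / 0.051² ≈ 199.31 → 200.
Using p = 0.87: p(1−p) = 0.1131, so n = 1.440² × 0.1131 / 0.051² ≈ 90.17 → 91.
Reduction: 200 − 91 = 109.

109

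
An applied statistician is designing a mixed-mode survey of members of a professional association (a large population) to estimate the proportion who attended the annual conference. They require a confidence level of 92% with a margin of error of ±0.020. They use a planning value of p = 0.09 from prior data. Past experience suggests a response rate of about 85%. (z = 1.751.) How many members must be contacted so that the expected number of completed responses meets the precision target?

Completed interviews needed: n₀ = 1.751² × 0.0819 / 0.020² ≈ 627.76 → 628.
At an 85% response rate, contacts needed = 628 / 0.85 ≈ 738.82 → 739.

739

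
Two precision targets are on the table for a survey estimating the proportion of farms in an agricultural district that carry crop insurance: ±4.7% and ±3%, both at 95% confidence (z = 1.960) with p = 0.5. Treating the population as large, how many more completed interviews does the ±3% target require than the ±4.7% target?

633

At ±4.7%: n = 1.960² × 0.2500 / 0.047² ≈ 434.77 → 435.
At ±3%: n = 1.960² × 0.2500 / 0.030² ≈ 1067.11 → 1068.
Additional respondents: 1068 − 435 = 633.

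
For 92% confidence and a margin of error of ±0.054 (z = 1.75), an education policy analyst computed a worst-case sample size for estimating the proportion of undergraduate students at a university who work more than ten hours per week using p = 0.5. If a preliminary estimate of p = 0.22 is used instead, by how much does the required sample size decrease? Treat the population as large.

82

Conservative (p = 0.5): n = 1.75² × 0.25 / 0.054² ≈ 262.56 → 263.
Using p = 0.22: p(1−p) = 0.1716, so n = 1.75² × 0.1716 / 0.054² ≈ 180.22 → 181.
Reduction: 263 − 181 = 82.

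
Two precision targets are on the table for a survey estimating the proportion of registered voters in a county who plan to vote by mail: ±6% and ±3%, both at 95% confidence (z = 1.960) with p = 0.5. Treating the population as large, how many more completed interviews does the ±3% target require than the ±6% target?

At ±6%: n = 1.960² × 0.2500 / 0.060² ≈ 266.78 → 267.
At ±3%: n = 1.960² × 0.2500 / 0.030² ≈ 1067.11 → 1068.
Additional respondents: 1068 − 267 = 801.

801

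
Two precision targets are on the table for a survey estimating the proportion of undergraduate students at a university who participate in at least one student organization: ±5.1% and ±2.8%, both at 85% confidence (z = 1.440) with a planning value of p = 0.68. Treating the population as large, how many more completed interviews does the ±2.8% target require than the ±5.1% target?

402

At ±5.1%: n = 1.440² × 0.2176 / 0.051² ≈ 173.48 → 174.
At ±2.8%: n = 1.440² × 0.2176 / 0.028² ≈ 575.53 → 576.
Additional respondents: 576 − 174 = 402.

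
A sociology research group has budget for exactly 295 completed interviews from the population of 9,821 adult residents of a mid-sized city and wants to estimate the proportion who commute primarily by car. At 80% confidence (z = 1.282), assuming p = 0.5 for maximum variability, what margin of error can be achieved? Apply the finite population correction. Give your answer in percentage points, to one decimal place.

Finite-population factor: (N−n)/(N−1) = (9821−295)/(9821−1) = 0.9701.
SE(p̂) = √[p(1−p)/n · (N−n)/(N−1)] = √[0.2500/295 × 0.9701] = 0.02867.
E = z × SE = 1.282 × 0.02867 = 0.03676 ≈ 3.7 percentage points.

3.7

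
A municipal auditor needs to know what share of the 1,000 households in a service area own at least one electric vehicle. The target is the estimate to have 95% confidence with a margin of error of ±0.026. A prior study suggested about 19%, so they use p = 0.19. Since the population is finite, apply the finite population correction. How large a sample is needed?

For 95% confidence, z = 1.960.
Unadjusted: n₀ = 1.960² × 0.19 × 0.81 / 0.026² ≈ 874.59, so n₀ = 875.
Finite population correction with N = 1,000: n = n₀ / (1 + (n₀−1)/N) = 875 / (1 + 874/1000) = 875 / 1.8740 ≈ 466.92.
Rounding up, n = 467.

467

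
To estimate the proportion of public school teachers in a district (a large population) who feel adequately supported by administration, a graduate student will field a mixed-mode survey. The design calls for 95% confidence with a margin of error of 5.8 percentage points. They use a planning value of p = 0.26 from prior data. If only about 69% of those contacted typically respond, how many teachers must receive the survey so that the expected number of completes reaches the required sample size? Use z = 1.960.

319

Completed interviews needed: n₀ = 1.960² × 0.1924 / 0.058² ≈ 219.72 → 220.
At a 69% response rate, contacts needed = 220 / 0.69 ≈ 318.84 → 319.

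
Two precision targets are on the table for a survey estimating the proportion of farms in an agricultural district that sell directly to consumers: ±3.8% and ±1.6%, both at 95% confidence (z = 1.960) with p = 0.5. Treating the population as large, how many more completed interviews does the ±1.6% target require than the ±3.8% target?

3086

At ±3.8%: n = 1.960² × 0.2500 / 0.038² ≈ 665.10 → 666.
At ±1.6%: n = 1.960² × 0.2500 / 0.016² ≈ 3751.56 → 3752.
Additional respondents: 3752 − 666 = 3086.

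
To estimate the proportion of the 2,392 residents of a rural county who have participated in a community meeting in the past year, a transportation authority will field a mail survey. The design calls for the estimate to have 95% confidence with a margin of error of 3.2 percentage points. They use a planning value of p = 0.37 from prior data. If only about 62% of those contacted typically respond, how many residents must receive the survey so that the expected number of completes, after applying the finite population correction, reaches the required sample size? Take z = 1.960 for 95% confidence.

Completed interviews needed (unadjusted): n₀ = 1.960² × 0.2331 / 0.032² ≈ 874.49 → 875.
FPC for N = 2,392: n = 875 / (1 + 874/2392) = 875 / 1.3654 ≈ 640.85 → 641.
At a 62% response rate, contacts needed = 641 / 0.62 ≈ 1033.87 → 1034.

1034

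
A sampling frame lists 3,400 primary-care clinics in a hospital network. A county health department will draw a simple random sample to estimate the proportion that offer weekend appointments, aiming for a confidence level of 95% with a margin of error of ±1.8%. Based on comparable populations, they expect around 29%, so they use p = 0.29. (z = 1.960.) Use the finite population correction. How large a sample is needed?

1422

Unadjusted: n₀ = 1.960² × 0.29 × 0.71 / 0.018² ≈ 2441.31, so n₀ = 2442.
Finite population correction with N = 3,400: n = n₀ / (1 + (n₀−1)/N) = 2442 / (1 + 2441/3400) = 2442 / 1.7179 ≈ 1421.47.
Rounding up, n = 1422.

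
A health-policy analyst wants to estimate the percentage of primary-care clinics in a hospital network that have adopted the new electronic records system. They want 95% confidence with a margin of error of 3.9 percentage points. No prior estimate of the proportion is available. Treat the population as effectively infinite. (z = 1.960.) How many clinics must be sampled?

632

With no prior estimate, use p = 0.5, giving p(1−p) = 0.25.
n = z²·p(1−p)/E² = 1.960² × 0.2500 / 0.039² = 3.8416 × 0.2500 / 0.001521 ≈ 631.43.
Rounding up gives n = 632.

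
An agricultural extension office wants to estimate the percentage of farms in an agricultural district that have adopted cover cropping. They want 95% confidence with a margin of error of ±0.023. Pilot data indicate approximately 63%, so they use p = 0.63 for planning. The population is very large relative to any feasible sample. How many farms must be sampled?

1693

For 95% confidence, z = 1.960.
With p = 0.63, p(1−p) = 0.2331.
n = z²·p(1−p)/E² = 1.960² × 0.2331 / 0.023² = 3.8416 × 0.2331 / 0.000529 ≈ 1692.77.
Rounding up gives n = 1693.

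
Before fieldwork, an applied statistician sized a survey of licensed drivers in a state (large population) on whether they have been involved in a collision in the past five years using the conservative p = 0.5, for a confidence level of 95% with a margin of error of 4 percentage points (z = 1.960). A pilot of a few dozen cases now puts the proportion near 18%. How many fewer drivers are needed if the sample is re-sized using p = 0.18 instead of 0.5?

Conservative (p = 0.5): n = 1.960² × 0.25 / 0.040² ≈ 600.25 → 601.
Using p = 0.18: p(1−p) = 0.1476, so n = 1.960² × 0.1476 / 0.040² ≈ 354.39 → 355.
Reduction: 601 − 355 = 246.

246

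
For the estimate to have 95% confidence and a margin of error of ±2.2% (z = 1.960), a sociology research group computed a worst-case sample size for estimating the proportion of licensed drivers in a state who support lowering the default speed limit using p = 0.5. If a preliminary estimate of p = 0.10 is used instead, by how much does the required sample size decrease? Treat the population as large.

Conservative (p = 0.5): n = 1.960² × 0.25 / 0.022² ≈ 1984.30 → 1985.
Using p = 0.10: p(1−p) = 0.0900, so n = 1.960² × 0.0900 / 0.022² ≈ 714.35 → 715.
Reduction: 1985 − 715 = 1270.

1270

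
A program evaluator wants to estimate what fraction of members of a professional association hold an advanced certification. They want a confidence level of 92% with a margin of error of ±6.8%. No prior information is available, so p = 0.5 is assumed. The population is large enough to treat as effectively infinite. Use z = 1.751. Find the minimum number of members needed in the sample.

166

With p = 0.5, p(1−p) = 0.25.
n = z²·p(1−p)/E² = 1.751² × 0.2500 / 0.068² = 3.0660 × 0.2500 / 0.004624 ≈ 165.77.
Rounding up gives n = 166.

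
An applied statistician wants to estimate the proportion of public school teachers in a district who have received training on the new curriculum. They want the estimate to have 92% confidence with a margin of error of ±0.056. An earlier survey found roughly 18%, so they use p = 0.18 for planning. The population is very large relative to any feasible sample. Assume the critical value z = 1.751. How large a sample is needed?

With p = 0.18, p(1−p) = 0.1476.
n = z²·p(1−p)/E² = 1.751² × 0.1476 / 0.056² = 3.0660 × 0.1476 / 0.003136 ≈ 144.31.
Rounding up gives n = 145.

145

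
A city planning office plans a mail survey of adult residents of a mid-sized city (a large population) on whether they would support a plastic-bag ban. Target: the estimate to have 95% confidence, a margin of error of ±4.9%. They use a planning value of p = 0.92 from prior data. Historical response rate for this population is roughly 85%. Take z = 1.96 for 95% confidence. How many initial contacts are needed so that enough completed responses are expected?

139

Completed interviews needed: n₀ = 1.96² × 0.0736 / 0.049² ≈ 117.76 → 118.
At an 85% response rate, contacts needed = 118 / 0.85 ≈ 138.82 → 139.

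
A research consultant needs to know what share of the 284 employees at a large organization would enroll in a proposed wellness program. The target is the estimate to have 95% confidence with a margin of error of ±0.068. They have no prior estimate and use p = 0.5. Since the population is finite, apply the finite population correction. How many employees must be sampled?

For 95% confidence, z = 1.96.
Unadjusted: n₀ = 1.96² × 0.50 × 0.50 / 0.068² ≈ 207.70, so n₀ = 208.
Finite population correction with N = 284: n = n₀ / (1 + (n₀−1)/N) = 208 / (1 + 207/284) = 208 / 1.7289 ≈ 120.31.
Rounding up, n = 121.

121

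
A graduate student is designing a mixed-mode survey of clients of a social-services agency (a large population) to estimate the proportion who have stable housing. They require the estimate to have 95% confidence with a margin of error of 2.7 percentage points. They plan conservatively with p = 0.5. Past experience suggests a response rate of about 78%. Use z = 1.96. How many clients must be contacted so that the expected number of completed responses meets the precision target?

1690

Completed interviews needed: n₀ = 1.96² × 0.2500 / 0.027² ≈ 1317.42 → 1318.
At a 78% response rate, contacts needed = 1318 / 0.78 ≈ 1689.74 → 1690.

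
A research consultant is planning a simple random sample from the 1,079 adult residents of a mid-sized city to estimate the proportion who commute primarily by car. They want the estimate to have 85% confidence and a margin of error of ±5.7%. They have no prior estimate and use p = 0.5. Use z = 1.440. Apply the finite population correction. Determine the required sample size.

140

Unadjusted: n₀ = 1.440² × 0.50 × 0.50 / 0.057² ≈ 159.56, so n₀ = 160.
Finite population correction with N = 1,079: n = n₀ / (1 + (n₀−1)/N) = 160 / (1 + 159/1079) = 160 / 1.1474 ≈ 139.45.
Rounding up, n = 140.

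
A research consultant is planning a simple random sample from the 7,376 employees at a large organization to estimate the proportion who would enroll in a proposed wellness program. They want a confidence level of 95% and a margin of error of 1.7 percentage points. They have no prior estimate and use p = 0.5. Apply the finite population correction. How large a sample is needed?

2292

For 95% confidence, z = 1.96.
Unadjusted: n₀ = 1.96² × 0.50 × 0.50 / 0.017² ≈ 3323.18, so n₀ = 3324.
Finite population correction with N = 7,376: n = n₀ / (1 + (n₀−1)/N) = 3324 / (1 + 3323/7376) = 3324 / 1.4505 ≈ 2291.60.
Rounding up, n = 2292.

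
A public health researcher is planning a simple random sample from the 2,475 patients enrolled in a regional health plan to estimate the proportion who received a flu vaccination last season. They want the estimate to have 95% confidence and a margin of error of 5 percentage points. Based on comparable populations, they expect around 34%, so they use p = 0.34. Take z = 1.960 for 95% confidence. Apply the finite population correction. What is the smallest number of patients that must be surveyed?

303

Unadjusted: n₀ = 1.960² × 0.34 × 0.66 / 0.050² ≈ 344.82, so n₀ = 345.
Finite population correction with N = 2,475: n = n₀ / (1 + (n₀−1)/N) = 345 / (1 + 344/2475) = 345 / 1.1390 ≈ 302.90.
Rounding up, n = 303.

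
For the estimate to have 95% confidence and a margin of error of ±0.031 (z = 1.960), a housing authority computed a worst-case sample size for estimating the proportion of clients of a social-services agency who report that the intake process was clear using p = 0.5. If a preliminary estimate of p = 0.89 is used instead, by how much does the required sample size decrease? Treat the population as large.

Conservative (p = 0.5): n = 1.960² × 0.25 / 0.031² ≈ 999.38 → 1000.
Using p = 0.89: p(1−p) = 0.0979, so n = 1.960² × 0.0979 / 0.031² ≈ 391.36 → 392.
Reduction: 1000 − 392 = 608.

608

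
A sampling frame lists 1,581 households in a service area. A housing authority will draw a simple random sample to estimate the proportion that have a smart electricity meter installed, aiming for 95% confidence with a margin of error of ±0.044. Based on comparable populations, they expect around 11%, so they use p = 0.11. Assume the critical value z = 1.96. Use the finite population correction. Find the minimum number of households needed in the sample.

174

Unadjusted: n₀ = 1.96² × 0.11 × 0.89 / 0.044² ≈ 194.26, so n₀ = 195.
Finite population correction with N = 1,581: n = n₀ / (1 + (n₀−1)/N) = 195 / (1 + 194/1581) = 195 / 1.1227 ≈ 173.69.
Rounding up, n = 174.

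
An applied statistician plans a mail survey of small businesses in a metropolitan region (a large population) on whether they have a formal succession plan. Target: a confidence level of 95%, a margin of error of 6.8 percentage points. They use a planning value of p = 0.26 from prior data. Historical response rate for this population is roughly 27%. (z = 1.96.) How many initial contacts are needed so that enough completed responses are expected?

593

Completed interviews needed: n₀ = 1.96² × 0.1924 / 0.068² ≈ 159.85 → 160.
At a 27% response rate, contacts needed = 160 / 0.27 ≈ 592.59 → 593.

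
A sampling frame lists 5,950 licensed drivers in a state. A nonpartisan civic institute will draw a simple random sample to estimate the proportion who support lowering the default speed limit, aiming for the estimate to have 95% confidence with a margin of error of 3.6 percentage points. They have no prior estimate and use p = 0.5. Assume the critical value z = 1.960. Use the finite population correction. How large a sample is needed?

Unadjusted: n₀ = 1.960² × 0.50 × 0.50 / 0.036² ≈ 741.05, so n₀ = 742.
Finite population correction with N = 5,950: n = n₀ / (1 + (n₀−1)/N) = 742 / (1 + 741/5950) = 742 / 1.1245 ≈ 659.83.
Rounding up, n = 660.

660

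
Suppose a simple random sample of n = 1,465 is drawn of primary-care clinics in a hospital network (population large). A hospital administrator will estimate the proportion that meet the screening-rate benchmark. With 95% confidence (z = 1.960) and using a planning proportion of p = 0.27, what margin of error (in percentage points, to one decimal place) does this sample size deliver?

SE(p̂) = √[p(1−p)/n] = √[0.1971/1465] = 0.01160.
E = z × SE = 1.960 × 0.01160 = 0.02273, or 2.3 percentage points.

2.3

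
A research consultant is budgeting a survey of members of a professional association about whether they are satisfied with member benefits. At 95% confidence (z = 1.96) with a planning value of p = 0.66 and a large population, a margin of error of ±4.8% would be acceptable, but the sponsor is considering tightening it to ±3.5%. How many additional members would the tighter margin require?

329

At ±4.8%: n = 1.96² × 0.2244 / 0.048² ≈ 374.16 → 375.
At ±3.5%: n = 1.96² × 0.2244 / 0.035² ≈ 703.72 → 704.
Additional respondents: 704 − 375 = 329.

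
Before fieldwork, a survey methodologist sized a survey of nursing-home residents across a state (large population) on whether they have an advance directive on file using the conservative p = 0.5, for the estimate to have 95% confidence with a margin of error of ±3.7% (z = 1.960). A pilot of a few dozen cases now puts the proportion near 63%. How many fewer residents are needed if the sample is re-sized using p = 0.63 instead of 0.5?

47

Conservative (p = 0.5): n = 1.960² × 0.25 / 0.037² ≈ 701.53 → 702.
Using p = 0.63: p(1−p) = 0.2331, so n = 1.960² × 0.2331 / 0.037² ≈ 654.11 → 655.
Reduction: 702 − 655 = 47.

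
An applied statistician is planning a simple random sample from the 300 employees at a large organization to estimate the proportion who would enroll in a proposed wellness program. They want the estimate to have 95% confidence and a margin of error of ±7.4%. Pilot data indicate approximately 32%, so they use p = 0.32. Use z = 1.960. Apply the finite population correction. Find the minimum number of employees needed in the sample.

Unadjusted: n₀ = 1.960² × 0.32 × 0.68 / 0.074² ≈ 152.65, so n₀ = 153.
Finite population correction with N = 300: n = n₀ / (1 + (n₀−1)/N) = 153 / (1 + 152/300) = 153 / 1.5067 ≈ 101.55.
Rounding up, n = 102.

102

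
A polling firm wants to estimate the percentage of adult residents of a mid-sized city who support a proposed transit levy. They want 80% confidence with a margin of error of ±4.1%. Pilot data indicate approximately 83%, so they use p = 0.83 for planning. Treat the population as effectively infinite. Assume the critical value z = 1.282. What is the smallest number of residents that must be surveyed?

138

With p = 0.83, p(1−p) = 0.1411.
n = z²·p(1−p)/E² = 1.282² × 0.1411 / 0.041² = 1.6435 × 0.1411 / 0.001681 ≈ 137.95.
Rounding up gives n = 138.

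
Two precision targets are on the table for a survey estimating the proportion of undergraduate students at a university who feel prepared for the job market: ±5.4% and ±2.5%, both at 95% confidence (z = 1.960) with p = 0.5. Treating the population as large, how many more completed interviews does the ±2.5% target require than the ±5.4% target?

1207

At ±5.4%: n = 1.960² × 0.2500 / 0.054² ≈ 329.36 → 330.
At ±2.5%: n = 1.960² × 0.2500 / 0.025² ≈ 1536.64 → 1537.
Additional respondents: 1537 − 330 = 1207.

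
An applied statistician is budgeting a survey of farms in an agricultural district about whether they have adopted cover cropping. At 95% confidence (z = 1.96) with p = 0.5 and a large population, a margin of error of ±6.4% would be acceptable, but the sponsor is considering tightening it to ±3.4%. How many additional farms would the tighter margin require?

At ±6.4%: n = 1.96² × 0.2500 / 0.064² ≈ 234.47 → 235.
At ±3.4%: n = 1.96² × 0.2500 / 0.034² ≈ 830.80 → 831.
Additional respondents: 831 − 235 = 596.

596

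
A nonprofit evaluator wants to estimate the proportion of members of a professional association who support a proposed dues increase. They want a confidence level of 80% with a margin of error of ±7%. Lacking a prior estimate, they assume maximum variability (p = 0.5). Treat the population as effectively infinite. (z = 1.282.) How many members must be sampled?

With p = 0.5, p(1−p) = 0.25.
n = z²·p(1−p)/E² = 1.282² × 0.2500 / 0.070² = 1.6435 × 0.2500 / 0.004900 ≈ 83.85.
Rounding up gives n = 84.

84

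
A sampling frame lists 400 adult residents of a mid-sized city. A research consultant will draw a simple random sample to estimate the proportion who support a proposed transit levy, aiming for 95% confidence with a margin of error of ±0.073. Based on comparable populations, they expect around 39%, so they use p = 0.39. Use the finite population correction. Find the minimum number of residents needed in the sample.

For 95% confidence, z = 1.96.
Unadjusted: n₀ = 1.96² × 0.39 × 0.61 / 0.073² ≈ 171.50, so n₀ = 172.
Finite population correction with N = 400: n = n₀ / (1 + (n₀−1)/N) = 172 / (1 + 171/400) = 172 / 1.4275 ≈ 120.49.
Rounding up, n = 121.

121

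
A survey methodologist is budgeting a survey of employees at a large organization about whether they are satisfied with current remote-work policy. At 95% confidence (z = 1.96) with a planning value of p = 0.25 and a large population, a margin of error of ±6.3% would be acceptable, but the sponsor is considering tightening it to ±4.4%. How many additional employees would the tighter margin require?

At ±6.3%: n = 1.96² × 0.1875 / 0.063² ≈ 181.48 → 182.
At ±4.4%: n = 1.96² × 0.1875 / 0.044² ≈ 372.06 → 373.
Additional respondents: 373 − 182 = 191.

191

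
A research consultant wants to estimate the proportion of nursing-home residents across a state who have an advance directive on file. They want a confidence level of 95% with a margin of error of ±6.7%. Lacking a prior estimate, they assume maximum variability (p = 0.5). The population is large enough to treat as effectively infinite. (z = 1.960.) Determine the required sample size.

214

With p = 0.5, p(1−p) = 0.25.
n = z²·p(1−p)/E² = 1.960² × 0.2500 / 0.067² = 3.8416 × 0.2500 / 0.004489 ≈ 213.95.
Rounding up gives n = 214.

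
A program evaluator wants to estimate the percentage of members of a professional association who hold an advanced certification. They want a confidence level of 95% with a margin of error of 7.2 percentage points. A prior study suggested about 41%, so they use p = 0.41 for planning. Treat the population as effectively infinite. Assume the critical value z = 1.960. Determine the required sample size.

With p = 0.41, p(1−p) = 0.2419.
n = z²·p(1−p)/E² = 1.960² × 0.2419 / 0.072² = 3.8416 × 0.2419 / 0.005184 ≈ 179.26.
Rounding up gives n = 180.

180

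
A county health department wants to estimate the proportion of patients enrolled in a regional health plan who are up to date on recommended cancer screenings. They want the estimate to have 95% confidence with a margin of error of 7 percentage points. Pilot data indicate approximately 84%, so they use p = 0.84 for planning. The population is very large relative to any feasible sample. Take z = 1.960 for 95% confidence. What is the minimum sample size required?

With p = 0.84, p(1−p) = 0.1344.
n = z²·p(1−p)/E² = 1.960² × 0.1344 / 0.070² = 3.8416 × 0.1344 / 0.004900 ≈ 105.37.
Rounding up gives n = 106.

106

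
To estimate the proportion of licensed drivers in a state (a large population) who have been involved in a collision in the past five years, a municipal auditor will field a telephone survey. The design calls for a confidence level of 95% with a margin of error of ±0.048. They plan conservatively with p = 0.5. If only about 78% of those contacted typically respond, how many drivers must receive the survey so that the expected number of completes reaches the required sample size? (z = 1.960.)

535

Completed interviews needed: n₀ = 1.960² × 0.2500 / 0.048² ≈ 416.84 → 417.
At a 78% response rate, contacts needed = 417 / 0.78 ≈ 534.62 → 535.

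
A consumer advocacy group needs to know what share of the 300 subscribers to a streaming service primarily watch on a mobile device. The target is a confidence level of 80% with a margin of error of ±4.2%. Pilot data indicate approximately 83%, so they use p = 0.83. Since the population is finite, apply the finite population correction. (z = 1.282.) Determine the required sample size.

Unadjusted: n₀ = 1.282² × 0.83 × 0.17 / 0.042² ≈ 131.46, so n₀ = 132.
Finite population correction with N = 300: n = n₀ / (1 + (n₀−1)/N) = 132 / (1 + 131/300) = 132 / 1.4367 ≈ 91.88.
Rounding up, n = 92.

92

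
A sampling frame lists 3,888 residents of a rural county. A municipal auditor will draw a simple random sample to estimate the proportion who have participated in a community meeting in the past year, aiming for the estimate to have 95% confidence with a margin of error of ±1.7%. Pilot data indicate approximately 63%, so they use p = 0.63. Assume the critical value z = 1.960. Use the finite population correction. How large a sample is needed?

Unadjusted: n₀ = 1.960² × 0.63 × 0.37 / 0.017² ≈ 3098.54, so n₀ = 3099.
Finite population correction with N = 3,888: n = n₀ / (1 + (n₀−1)/N) = 3099 / (1 + 3098/3888) = 3099 / 1.7968 ≈ 1724.72.
Rounding up, n = 1725.

1725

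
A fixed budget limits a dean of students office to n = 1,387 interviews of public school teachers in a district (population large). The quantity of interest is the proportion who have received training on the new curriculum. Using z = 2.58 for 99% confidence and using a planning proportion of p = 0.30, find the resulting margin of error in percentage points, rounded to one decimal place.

SE(p̂) = √[p(1−p)/n] = √[0.2100/1387] = 0.01230.
E = z × SE = 2.58 × 0.01230 = 0.03175, or 3.2 percentage points.

3.2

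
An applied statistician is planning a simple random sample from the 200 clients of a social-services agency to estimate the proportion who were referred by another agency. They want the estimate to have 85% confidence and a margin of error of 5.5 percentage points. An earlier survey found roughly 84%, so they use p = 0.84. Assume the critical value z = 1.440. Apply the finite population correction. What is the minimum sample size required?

64

Unadjusted: n₀ = 1.440² × 0.84 × 0.16 / 0.055² ≈ 92.13, so n₀ = 93.
Finite population correction with N = 200: n = n₀ / (1 + (n₀−1)/N) = 93 / (1 + 92/200) = 93 / 1.4600 ≈ 63.70.
Rounding up, n = 64.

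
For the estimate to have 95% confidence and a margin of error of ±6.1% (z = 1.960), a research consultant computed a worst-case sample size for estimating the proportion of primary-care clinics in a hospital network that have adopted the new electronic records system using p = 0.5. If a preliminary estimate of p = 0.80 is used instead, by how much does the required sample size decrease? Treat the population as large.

93

Conservative (p = 0.5): n = 1.960² × 0.25 / 0.061² ≈ 258.10 → 259.
Using p = 0.80: p(1−p) = 0.1600, so n = 1.960² × 0.1600 / 0.061² ≈ 165.19 → 166.
Reduction: 259 − 166 = 93.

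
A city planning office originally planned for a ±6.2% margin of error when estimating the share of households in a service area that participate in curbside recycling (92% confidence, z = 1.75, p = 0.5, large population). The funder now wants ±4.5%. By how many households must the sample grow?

At ±6.2%: n = 1.75² × 0.2500 / 0.062² ≈ 199.17 → 200.
At ±4.5%: n = 1.75² × 0.2500 / 0.045² ≈ 378.09 → 379.
Additional respondents: 379 − 200 = 179.

179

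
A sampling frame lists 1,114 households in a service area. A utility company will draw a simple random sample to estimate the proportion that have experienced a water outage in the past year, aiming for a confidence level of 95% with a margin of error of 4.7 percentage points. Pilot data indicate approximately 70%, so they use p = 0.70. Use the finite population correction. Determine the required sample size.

276

For 95% confidence, z = 1.960.
Unadjusted: n₀ = 1.960² × 0.70 × 0.30 / 0.047² ≈ 365.20, so n₀ = 366.
Finite population correction with N = 1,114: n = n₀ / (1 + (n₀−1)/N) = 366 / (1 + 365/1114) = 366 / 1.3276 ≈ 275.68.
Rounding up, n = 276.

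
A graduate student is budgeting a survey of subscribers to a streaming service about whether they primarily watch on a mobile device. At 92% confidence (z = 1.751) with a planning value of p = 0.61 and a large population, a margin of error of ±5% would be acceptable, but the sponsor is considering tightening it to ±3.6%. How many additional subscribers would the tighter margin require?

271

At ±5%: n = 1.751² × 0.2379 / 0.050² ≈ 291.76 → 292.
At ±3.6%: n = 1.751² × 0.2379 / 0.036² ≈ 562.81 → 563.
Additional respondents: 563 − 292 = 271.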